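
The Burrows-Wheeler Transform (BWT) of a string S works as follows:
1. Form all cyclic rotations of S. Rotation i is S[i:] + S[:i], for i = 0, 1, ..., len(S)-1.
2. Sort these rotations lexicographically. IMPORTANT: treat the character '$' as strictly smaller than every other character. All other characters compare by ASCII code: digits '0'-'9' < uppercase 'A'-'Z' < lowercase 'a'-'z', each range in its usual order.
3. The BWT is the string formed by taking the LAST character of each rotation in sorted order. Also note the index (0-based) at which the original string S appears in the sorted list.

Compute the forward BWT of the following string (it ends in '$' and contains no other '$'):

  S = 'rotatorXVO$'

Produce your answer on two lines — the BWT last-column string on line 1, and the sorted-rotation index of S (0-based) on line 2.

Answer: OVXrttro$oa
8

Derivation:
All 11 rotations (rotation i = S[i:]+S[:i]):
  rot[0] = rotatorXVO$
  rot[1] = otatorXVO$r
  rot[2] = tatorXVO$ro
  rot[3] = atorXVO$rot
  rot[4] = torXVO$rota
  rot[5] = orXVO$rotat
  rot[6] = rXVO$rotato
  rot[7] = XVO$rotator
  rot[8] = VO$rotatorX
  rot[9] = O$rotatorXV
  rot[10] = $rotatorXVO
Sorted (with $ < everything):
  sorted[0] = $rotatorXVO  (last char: 'O')
  sorted[1] = O$rotatorXV  (last char: 'V')
  sorted[2] = VO$rotatorX  (last char: 'X')
  sorted[3] = XVO$rotator  (last char: 'r')
  sorted[4] = atorXVO$rot  (last char: 't')
  sorted[5] = orXVO$rotat  (last char: 't')
  sorted[6] = otatorXVO$r  (last char: 'r')
  sorted[7] = rXVO$rotato  (last char: 'o')
  sorted[8] = rotatorXVO$  (last char: '$')
  sorted[9] = tatorXVO$ro  (last char: 'o')
  sorted[10] = torXVO$rota  (last char: 'a')
Last column: OVXrttro$oa
Original string S is at sorted index 8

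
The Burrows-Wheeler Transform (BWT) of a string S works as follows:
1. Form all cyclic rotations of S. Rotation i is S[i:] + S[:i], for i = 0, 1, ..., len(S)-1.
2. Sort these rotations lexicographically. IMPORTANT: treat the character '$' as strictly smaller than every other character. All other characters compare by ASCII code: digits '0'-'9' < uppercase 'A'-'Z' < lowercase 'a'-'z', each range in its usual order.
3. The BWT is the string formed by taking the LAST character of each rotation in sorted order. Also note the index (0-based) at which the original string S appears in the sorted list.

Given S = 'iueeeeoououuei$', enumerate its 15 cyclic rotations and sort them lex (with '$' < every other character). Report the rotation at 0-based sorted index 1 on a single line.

All 15 rotations (rotation i = S[i:]+S[:i]):
  rot[0] = iueeeeoououuei$
  rot[1] = ueeeeoououuei$i
  rot[2] = eeeeoououuei$iu
  rot[3] = eeeoououuei$iue
  rot[4] = eeoououuei$iuee
  rot[5] = eoououuei$iueee
  rot[6] = oououuei$iueeee
  rot[7] = ououuei$iueeeeo
  rot[8] = uouuei$iueeeeoo
  rot[9] = ouuei$iueeeeoou
  rot[10] = uuei$iueeeeoouo
  rot[11] = uei$iueeeeoouou
  rot[12] = ei$iueeeeoououu
  rot[13] = i$iueeeeoououue
  rot[14] = $iueeeeoououuei
Sorted (with $ < everything):
  sorted[0] = $iueeeeoououuei
  sorted[1] = eeeeoououuei$iu
  sorted[2] = eeeoououuei$iue
  sorted[3] = eeoououuei$iuee
  sorted[4] = ei$iueeeeoououu
  sorted[5] = eoououuei$iueee
  sorted[6] = i$iueeeeoououue
  sorted[7] = iueeeeoououuei$
  sorted[8] = oououuei$iueeee
  sorted[9] = ououuei$iueeeeo
  sorted[10] = ouuei$iueeeeoou
  sorted[11] = ueeeeoououuei$i
  sorted[12] = uei$iueeeeoouou
  sorted[13] = uouuei$iueeeeoo
  sorted[14] = uuei$iueeeeoouo
sorted[1] = eeeeoououuei$iu

Answer: eeeeoououuei$iu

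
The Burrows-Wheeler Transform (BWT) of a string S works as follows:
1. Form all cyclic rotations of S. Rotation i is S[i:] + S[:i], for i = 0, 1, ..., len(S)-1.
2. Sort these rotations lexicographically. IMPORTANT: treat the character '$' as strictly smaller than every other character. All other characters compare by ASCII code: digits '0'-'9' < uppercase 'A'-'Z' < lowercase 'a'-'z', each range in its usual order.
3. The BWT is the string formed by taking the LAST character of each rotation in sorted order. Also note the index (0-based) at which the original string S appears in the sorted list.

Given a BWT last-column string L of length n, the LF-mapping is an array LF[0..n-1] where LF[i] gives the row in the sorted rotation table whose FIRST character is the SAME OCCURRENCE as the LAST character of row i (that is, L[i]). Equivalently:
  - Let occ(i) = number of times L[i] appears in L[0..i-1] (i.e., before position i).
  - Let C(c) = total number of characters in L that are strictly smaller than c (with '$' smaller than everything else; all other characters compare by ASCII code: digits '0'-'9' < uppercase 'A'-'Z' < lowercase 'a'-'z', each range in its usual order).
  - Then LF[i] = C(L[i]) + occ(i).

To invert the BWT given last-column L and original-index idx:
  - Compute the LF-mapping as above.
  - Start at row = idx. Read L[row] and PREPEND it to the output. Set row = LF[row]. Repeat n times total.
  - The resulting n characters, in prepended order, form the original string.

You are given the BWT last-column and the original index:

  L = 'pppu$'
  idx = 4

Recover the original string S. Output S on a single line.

LF mapping: 1 2 3 4 0
Walk LF starting at row 4, prepending L[row]:
  step 1: row=4, L[4]='$', prepend. Next row=LF[4]=0
  step 2: row=0, L[0]='p', prepend. Next row=LF[0]=1
  step 3: row=1, L[1]='p', prepend. Next row=LF[1]=2
  step 4: row=2, L[2]='p', prepend. Next row=LF[2]=3
  step 5: row=3, L[3]='u', prepend. Next row=LF[3]=4
Reversed output: uppp$

Answer: uppp$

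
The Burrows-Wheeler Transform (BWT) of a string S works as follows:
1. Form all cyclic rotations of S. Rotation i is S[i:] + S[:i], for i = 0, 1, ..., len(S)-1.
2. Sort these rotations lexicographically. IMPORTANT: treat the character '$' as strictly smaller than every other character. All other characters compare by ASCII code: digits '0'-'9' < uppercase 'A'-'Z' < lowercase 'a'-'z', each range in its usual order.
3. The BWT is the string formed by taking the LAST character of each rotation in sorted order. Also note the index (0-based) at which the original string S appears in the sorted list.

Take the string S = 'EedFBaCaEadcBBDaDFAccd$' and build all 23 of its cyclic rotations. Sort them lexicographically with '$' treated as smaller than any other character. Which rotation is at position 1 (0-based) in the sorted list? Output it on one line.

Answer: Accd$EedFBaCaEadcBBDaDF

Derivation:
All 23 rotations (rotation i = S[i:]+S[:i]):
  rot[0] = EedFBaCaEadcBBDaDFAccd$
  rot[1] = edFBaCaEadcBBDaDFAccd$E
  rot[2] = dFBaCaEadcBBDaDFAccd$Ee
  rot[3] = FBaCaEadcBBDaDFAccd$Eed
  rot[4] = BaCaEadcBBDaDFAccd$EedF
  rot[5] = aCaEadcBBDaDFAccd$EedFB
  rot[6] = CaEadcBBDaDFAccd$EedFBa
  rot[7] = aEadcBBDaDFAccd$EedFBaC
  rot[8] = EadcBBDaDFAccd$EedFBaCa
  rot[9] = adcBBDaDFAccd$EedFBaCaE
  rot[10] = dcBBDaDFAccd$EedFBaCaEa
  rot[11] = cBBDaDFAccd$EedFBaCaEad
  rot[12] = BBDaDFAccd$EedFBaCaEadc
  rot[13] = BDaDFAccd$EedFBaCaEadcB
  rot[14] = DaDFAccd$EedFBaCaEadcBB
  rot[15] = aDFAccd$EedFBaCaEadcBBD
  rot[16] = DFAccd$EedFBaCaEadcBBDa
  rot[17] = FAccd$EedFBaCaEadcBBDaD
  rot[18] = Accd$EedFBaCaEadcBBDaDF
  rot[19] = ccd$EedFBaCaEadcBBDaDFA
  rot[20] = cd$EedFBaCaEadcBBDaDFAc
  rot[21] = d$EedFBaCaEadcBBDaDFAcc
  rot[22] = $EedFBaCaEadcBBDaDFAccd
Sorted (with $ < everything):
  sorted[0] = $EedFBaCaEadcBBDaDFAccd
  sorted[1] = Accd$EedFBaCaEadcBBDaDF
  sorted[2] = BBDaDFAccd$EedFBaCaEadc
  sorted[3] = BDaDFAccd$EedFBaCaEadcB
  sorted[4] = BaCaEadcBBDaDFAccd$EedF
  sorted[5] = CaEadcBBDaDFAccd$EedFBa
  sorted[6] = DFAccd$EedFBaCaEadcBBDa
  sorted[7] = DaDFAccd$EedFBaCaEadcBB
  sorted[8] = EadcBBDaDFAccd$EedFBaCa
  sorted[9] = EedFBaCaEadcBBDaDFAccd$
  sorted[10] = FAccd$EedFBaCaEadcBBDaD
  sorted[11] = FBaCaEadcBBDaDFAccd$Eed
  sorted[12] = aCaEadcBBDaDFAccd$EedFB
  sorted[13] = aDFAccd$EedFBaCaEadcBBD
  sorted[14] = aEadcBBDaDFAccd$EedFBaC
  sorted[15] = adcBBDaDFAccd$EedFBaCaE
  sorted[16] = cBBDaDFAccd$EedFBaCaEad
  sorted[17] = ccd$EedFBaCaEadcBBDaDFA
  sorted[18] = cd$EedFBaCaEadcBBDaDFAc
  sorted[19] = d$EedFBaCaEadcBBDaDFAcc
  sorted[20] = dFBaCaEadcBBDaDFAccd$Ee
  sorted[21] = dcBBDaDFAccd$EedFBaCaEa
  sorted[22] = edFBaCaEadcBBDaDFAccd$E
sorted[1] = Accd$EedFBaCaEadcBBDaDF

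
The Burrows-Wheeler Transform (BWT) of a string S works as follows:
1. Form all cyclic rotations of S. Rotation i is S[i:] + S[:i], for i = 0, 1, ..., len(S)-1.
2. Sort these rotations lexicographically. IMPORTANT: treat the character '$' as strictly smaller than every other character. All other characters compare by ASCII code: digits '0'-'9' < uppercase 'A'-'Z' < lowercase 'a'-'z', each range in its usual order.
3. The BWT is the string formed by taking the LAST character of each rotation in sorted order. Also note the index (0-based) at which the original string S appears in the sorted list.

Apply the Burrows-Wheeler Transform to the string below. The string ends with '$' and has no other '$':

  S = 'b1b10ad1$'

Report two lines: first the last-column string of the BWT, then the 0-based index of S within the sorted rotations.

Answer: 11dbb01$a
7

Derivation:
All 9 rotations (rotation i = S[i:]+S[:i]):
  rot[0] = b1b10ad1$
  rot[1] = 1b10ad1$b
  rot[2] = b10ad1$b1
  rot[3] = 10ad1$b1b
  rot[4] = 0ad1$b1b1
  rot[5] = ad1$b1b10
  rot[6] = d1$b1b10a
  rot[7] = 1$b1b10ad
  rot[8] = $b1b10ad1
Sorted (with $ < everything):
  sorted[0] = $b1b10ad1  (last char: '1')
  sorted[1] = 0ad1$b1b1  (last char: '1')
  sorted[2] = 1$b1b10ad  (last char: 'd')
  sorted[3] = 10ad1$b1b  (last char: 'b')
  sorted[4] = 1b10ad1$b  (last char: 'b')
  sorted[5] = ad1$b1b10  (last char: '0')
  sorted[6] = b10ad1$b1  (last char: '1')
  sorted[7] = b1b10ad1$  (last char: '$')
  sorted[8] = d1$b1b10a  (last char: 'a')
Last column: 11dbb01$a
Original string S is at sorted index 7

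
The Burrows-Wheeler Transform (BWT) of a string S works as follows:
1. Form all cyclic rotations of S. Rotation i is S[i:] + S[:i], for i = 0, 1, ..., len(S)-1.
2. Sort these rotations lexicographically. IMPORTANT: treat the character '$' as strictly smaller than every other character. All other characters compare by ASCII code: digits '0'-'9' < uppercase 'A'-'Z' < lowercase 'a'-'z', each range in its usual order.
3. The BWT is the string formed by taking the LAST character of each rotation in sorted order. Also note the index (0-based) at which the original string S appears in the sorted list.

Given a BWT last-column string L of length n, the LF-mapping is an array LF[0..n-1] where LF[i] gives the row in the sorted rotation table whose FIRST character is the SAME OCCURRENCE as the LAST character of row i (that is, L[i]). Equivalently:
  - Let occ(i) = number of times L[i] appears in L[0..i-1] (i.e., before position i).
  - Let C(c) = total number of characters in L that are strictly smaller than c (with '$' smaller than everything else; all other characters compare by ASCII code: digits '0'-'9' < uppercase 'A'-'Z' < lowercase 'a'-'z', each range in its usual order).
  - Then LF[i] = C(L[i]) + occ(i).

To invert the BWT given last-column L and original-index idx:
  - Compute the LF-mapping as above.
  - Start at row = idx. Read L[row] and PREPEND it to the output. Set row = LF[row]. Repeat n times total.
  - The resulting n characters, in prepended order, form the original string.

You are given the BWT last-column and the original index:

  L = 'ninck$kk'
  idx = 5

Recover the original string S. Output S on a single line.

Answer: knickkn$

Derivation:
LF mapping: 6 2 7 1 3 0 4 5
Walk LF starting at row 5, prepending L[row]:
  step 1: row=5, L[5]='$', prepend. Next row=LF[5]=0
  step 2: row=0, L[0]='n', prepend. Next row=LF[0]=6
  step 3: row=6, L[6]='k', prepend. Next row=LF[6]=4
  step 4: row=4, L[4]='k', prepend. Next row=LF[4]=3
  step 5: row=3, L[3]='c', prepend. Next row=LF[3]=1
  step 6: row=1, L[1]='i', prepend. Next row=LF[1]=2
  step 7: row=2, L[2]='n', prepend. Next row=LF[2]=7
  step 8: row=7, L[7]='k', prepend. Next row=LF[7]=5
Reversed output: knickkn$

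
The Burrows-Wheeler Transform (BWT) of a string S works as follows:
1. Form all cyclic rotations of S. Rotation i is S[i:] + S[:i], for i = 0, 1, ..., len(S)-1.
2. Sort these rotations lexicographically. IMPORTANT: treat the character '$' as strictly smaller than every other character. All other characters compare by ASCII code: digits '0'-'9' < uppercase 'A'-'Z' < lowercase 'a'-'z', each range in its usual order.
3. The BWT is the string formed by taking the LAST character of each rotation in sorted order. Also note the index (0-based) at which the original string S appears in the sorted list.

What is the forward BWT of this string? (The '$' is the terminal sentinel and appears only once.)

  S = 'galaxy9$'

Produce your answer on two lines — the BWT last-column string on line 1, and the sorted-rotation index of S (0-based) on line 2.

Answer: 9ygl$aax
4

Derivation:
All 8 rotations (rotation i = S[i:]+S[:i]):
  rot[0] = galaxy9$
  rot[1] = alaxy9$g
  rot[2] = laxy9$ga
  rot[3] = axy9$gal
  rot[4] = xy9$gala
  rot[5] = y9$galax
  rot[6] = 9$galaxy
  rot[7] = $galaxy9
Sorted (with $ < everything):
  sorted[0] = $galaxy9  (last char: '9')
  sorted[1] = 9$galaxy  (last char: 'y')
  sorted[2] = alaxy9$g  (last char: 'g')
  sorted[3] = axy9$gal  (last char: 'l')
  sorted[4] = galaxy9$  (last char: '$')
  sorted[5] = laxy9$ga  (last char: 'a')
  sorted[6] = xy9$gala  (last char: 'a')
  sorted[7] = y9$galax  (last char: 'x')
Last column: 9ygl$aax
Original string S is at sorted index 4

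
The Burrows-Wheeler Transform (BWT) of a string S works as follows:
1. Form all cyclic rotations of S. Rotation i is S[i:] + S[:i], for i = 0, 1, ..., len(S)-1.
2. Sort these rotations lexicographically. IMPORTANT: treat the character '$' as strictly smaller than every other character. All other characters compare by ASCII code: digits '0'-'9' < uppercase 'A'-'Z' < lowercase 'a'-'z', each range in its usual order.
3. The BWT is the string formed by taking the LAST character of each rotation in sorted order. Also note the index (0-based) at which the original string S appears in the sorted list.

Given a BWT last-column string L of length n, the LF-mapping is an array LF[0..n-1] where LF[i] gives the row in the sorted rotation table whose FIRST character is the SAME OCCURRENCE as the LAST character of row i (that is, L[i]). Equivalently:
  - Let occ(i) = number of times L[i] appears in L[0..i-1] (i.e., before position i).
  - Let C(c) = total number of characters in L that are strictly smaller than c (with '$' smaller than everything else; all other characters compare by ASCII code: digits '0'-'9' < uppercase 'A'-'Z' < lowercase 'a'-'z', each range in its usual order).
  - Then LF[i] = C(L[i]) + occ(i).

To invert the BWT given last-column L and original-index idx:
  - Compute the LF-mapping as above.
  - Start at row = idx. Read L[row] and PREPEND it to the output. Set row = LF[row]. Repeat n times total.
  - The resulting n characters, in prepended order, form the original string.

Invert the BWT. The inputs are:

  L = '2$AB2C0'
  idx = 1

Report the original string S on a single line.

Answer: 0CB2A2$

Derivation:
LF mapping: 2 0 4 5 3 6 1
Walk LF starting at row 1, prepending L[row]:
  step 1: row=1, L[1]='$', prepend. Next row=LF[1]=0
  step 2: row=0, L[0]='2', prepend. Next row=LF[0]=2
  step 3: row=2, L[2]='A', prepend. Next row=LF[2]=4
  step 4: row=4, L[4]='2', prepend. Next row=LF[4]=3
  step 5: row=3, L[3]='B', prepend. Next row=LF[3]=5
  step 6: row=5, L[5]='C', prepend. Next row=LF[5]=6
  step 7: row=6, L[6]='0', prepend. Next row=LF[6]=1
Reversed output: 0CB2A2$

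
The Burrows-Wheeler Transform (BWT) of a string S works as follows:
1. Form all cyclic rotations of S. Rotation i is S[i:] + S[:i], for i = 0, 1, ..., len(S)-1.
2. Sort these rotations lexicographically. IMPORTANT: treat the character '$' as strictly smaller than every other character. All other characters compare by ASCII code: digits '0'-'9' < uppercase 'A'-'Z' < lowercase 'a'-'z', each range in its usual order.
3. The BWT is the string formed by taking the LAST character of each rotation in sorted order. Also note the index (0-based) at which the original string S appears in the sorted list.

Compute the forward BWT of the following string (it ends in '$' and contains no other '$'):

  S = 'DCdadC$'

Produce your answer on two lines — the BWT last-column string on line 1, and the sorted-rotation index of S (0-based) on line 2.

All 7 rotations (rotation i = S[i:]+S[:i]):
  rot[0] = DCdadC$
  rot[1] = CdadC$D
  rot[2] = dadC$DC
  rot[3] = adC$DCd
  rot[4] = dC$DCda
  rot[5] = C$DCdad
  rot[6] = $DCdadC
Sorted (with $ < everything):
  sorted[0] = $DCdadC  (last char: 'C')
  sorted[1] = C$DCdad  (last char: 'd')
  sorted[2] = CdadC$D  (last char: 'D')
  sorted[3] = DCdadC$  (last char: '$')
  sorted[4] = adC$DCd  (last char: 'd')
  sorted[5] = dC$DCda  (last char: 'a')
  sorted[6] = dadC$DC  (last char: 'C')
Last column: CdD$daC
Original string S is at sorted index 3

Answer: CdD$daC
3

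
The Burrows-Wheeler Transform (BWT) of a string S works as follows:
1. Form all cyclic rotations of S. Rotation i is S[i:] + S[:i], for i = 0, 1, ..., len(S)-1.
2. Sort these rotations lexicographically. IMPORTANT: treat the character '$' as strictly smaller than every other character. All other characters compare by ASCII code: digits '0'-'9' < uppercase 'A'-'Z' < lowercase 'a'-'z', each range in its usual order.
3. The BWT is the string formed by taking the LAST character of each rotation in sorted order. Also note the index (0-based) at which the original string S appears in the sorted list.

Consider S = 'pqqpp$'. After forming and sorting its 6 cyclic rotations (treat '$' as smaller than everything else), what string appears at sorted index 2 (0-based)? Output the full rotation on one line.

Answer: pp$pqq

Derivation:
All 6 rotations (rotation i = S[i:]+S[:i]):
  rot[0] = pqqpp$
  rot[1] = qqpp$p
  rot[2] = qpp$pq
  rot[3] = pp$pqq
  rot[4] = p$pqqp
  rot[5] = $pqqpp
Sorted (with $ < everything):
  sorted[0] = $pqqpp
  sorted[1] = p$pqqp
  sorted[2] = pp$pqq
  sorted[3] = pqqpp$
  sorted[4] = qpp$pq
  sorted[5] = qqpp$p
sorted[2] = pp$pqq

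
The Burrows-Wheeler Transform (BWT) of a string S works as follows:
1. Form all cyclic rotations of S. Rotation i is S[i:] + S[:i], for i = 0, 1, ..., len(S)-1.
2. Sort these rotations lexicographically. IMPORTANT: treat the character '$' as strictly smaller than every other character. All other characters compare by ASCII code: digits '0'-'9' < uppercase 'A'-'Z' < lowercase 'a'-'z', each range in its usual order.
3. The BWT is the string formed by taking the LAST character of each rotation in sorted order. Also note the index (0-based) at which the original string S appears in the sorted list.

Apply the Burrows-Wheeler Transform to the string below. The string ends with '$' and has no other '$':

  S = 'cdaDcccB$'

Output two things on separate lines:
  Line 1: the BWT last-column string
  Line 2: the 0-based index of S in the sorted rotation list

Answer: BcadccD$c
7

Derivation:
All 9 rotations (rotation i = S[i:]+S[:i]):
  rot[0] = cdaDcccB$
  rot[1] = daDcccB$c
  rot[2] = aDcccB$cd
  rot[3] = DcccB$cda
  rot[4] = cccB$cdaD
  rot[5] = ccB$cdaDc
  rot[6] = cB$cdaDcc
  rot[7] = B$cdaDccc
  rot[8] = $cdaDcccB
Sorted (with $ < everything):
  sorted[0] = $cdaDcccB  (last char: 'B')
  sorted[1] = B$cdaDccc  (last char: 'c')
  sorted[2] = DcccB$cda  (last char: 'a')
  sorted[3] = aDcccB$cd  (last char: 'd')
  sorted[4] = cB$cdaDcc  (last char: 'c')
  sorted[5] = ccB$cdaDc  (last char: 'c')
  sorted[6] = cccB$cdaD  (last char: 'D')
  sorted[7] = cdaDcccB$  (last char: '$')
  sorted[8] = daDcccB$c  (last char: 'c')
Last column: BcadccD$c
Original string S is at sorted index 7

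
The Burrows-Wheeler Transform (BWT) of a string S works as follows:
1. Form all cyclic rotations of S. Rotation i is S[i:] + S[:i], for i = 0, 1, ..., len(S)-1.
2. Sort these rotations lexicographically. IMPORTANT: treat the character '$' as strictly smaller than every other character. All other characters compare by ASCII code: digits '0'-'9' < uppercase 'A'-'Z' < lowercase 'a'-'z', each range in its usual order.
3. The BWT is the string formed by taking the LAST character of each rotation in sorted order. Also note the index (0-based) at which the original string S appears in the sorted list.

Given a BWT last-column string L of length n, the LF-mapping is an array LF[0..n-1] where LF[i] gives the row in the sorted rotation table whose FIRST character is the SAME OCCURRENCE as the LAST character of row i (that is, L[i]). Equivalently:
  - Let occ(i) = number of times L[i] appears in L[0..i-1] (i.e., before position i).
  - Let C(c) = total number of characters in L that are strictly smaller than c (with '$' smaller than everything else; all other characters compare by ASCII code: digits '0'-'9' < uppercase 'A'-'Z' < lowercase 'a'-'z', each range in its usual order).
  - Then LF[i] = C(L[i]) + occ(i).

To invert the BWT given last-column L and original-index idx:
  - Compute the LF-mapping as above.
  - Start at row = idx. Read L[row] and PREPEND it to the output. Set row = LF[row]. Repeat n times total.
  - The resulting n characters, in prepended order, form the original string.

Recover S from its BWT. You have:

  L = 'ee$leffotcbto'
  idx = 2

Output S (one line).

LF mapping: 3 4 0 8 5 6 7 9 11 2 1 12 10
Walk LF starting at row 2, prepending L[row]:
  step 1: row=2, L[2]='$', prepend. Next row=LF[2]=0
  step 2: row=0, L[0]='e', prepend. Next row=LF[0]=3
  step 3: row=3, L[3]='l', prepend. Next row=LF[3]=8
  step 4: row=8, L[8]='t', prepend. Next row=LF[8]=11
  step 5: row=11, L[11]='t', prepend. Next row=LF[11]=12
  step 6: row=12, L[12]='o', prepend. Next row=LF[12]=10
  step 7: row=10, L[10]='b', prepend. Next row=LF[10]=1
  step 8: row=1, L[1]='e', prepend. Next row=LF[1]=4
  step 9: row=4, L[4]='e', prepend. Next row=LF[4]=5
  step 10: row=5, L[5]='f', prepend. Next row=LF[5]=6
  step 11: row=6, L[6]='f', prepend. Next row=LF[6]=7
  step 12: row=7, L[7]='o', prepend. Next row=LF[7]=9
  step 13: row=9, L[9]='c', prepend. Next row=LF[9]=2
Reversed output: coffeebottle$

Answer: coffeebottle$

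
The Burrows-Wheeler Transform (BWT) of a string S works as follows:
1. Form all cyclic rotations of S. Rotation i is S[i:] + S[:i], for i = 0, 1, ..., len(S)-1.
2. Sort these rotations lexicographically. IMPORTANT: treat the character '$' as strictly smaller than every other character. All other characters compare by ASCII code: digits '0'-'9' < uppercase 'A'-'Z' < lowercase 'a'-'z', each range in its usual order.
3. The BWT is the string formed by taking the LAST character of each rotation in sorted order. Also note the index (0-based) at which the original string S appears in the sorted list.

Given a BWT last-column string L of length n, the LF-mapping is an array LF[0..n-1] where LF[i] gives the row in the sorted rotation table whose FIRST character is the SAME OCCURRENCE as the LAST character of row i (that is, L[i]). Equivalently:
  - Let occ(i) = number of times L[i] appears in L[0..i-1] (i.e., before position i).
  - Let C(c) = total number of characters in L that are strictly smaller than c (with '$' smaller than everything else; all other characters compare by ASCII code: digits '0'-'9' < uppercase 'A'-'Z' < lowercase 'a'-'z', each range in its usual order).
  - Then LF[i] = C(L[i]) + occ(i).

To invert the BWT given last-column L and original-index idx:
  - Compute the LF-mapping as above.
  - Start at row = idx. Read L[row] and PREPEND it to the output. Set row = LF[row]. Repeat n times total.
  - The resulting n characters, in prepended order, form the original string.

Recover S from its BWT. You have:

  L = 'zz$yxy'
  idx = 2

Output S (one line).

Answer: yyzxz$

Derivation:
LF mapping: 4 5 0 2 1 3
Walk LF starting at row 2, prepending L[row]:
  step 1: row=2, L[2]='$', prepend. Next row=LF[2]=0
  step 2: row=0, L[0]='z', prepend. Next row=LF[0]=4
  step 3: row=4, L[4]='x', prepend. Next row=LF[4]=1
  step 4: row=1, L[1]='z', prepend. Next row=LF[1]=5
  step 5: row=5, L[5]='y', prepend. Next row=LF[5]=3
  step 6: row=3, L[3]='y', prepend. Next row=LF[3]=2
Reversed output: yyzxz$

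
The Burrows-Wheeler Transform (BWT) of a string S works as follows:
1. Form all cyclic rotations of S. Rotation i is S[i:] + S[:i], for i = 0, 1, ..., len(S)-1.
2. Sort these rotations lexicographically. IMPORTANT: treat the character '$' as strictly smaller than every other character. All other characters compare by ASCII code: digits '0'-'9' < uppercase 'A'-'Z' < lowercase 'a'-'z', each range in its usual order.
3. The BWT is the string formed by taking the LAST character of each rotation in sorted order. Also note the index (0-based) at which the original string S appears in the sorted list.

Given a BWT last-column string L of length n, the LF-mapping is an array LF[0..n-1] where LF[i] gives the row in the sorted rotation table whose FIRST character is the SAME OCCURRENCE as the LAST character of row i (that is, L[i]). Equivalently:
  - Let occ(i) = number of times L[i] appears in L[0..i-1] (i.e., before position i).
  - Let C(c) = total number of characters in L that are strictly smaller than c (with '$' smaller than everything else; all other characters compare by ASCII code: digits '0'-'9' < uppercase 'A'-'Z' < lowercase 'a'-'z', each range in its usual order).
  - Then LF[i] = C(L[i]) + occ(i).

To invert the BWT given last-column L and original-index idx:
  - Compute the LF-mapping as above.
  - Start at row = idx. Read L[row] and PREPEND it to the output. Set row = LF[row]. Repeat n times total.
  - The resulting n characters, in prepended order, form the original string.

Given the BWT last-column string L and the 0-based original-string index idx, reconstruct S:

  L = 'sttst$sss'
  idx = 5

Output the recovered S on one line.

Answer: ststssts$

Derivation:
LF mapping: 1 6 7 2 8 0 3 4 5
Walk LF starting at row 5, prepending L[row]:
  step 1: row=5, L[5]='$', prepend. Next row=LF[5]=0
  step 2: row=0, L[0]='s', prepend. Next row=LF[0]=1
  step 3: row=1, L[1]='t', prepend. Next row=LF[1]=6
  step 4: row=6, L[6]='s', prepend. Next row=LF[6]=3
  step 5: row=3, L[3]='s', prepend. Next row=LF[3]=2
  step 6: row=2, L[2]='t', prepend. Next row=LF[2]=7
  step 7: row=7, L[7]='s', prepend. Next row=LF[7]=4
  step 8: row=4, L[4]='t', prepend. Next row=LF[4]=8
  step 9: row=8, L[8]='s', prepend. Next row=LF[8]=5
Reversed output: ststssts$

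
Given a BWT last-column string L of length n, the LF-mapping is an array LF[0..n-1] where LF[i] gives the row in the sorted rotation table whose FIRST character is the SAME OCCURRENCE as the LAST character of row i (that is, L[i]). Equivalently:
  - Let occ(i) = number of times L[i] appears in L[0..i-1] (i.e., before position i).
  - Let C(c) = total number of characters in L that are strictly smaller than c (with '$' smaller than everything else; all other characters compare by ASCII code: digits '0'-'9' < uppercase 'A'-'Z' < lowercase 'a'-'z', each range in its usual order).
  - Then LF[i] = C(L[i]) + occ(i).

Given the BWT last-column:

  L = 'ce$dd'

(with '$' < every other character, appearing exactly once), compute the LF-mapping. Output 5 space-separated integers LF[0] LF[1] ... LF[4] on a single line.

Char counts: '$':1, 'c':1, 'd':2, 'e':1
C (first-col start): C('$')=0, C('c')=1, C('d')=2, C('e')=4
L[0]='c': occ=0, LF[0]=C('c')+0=1+0=1
L[1]='e': occ=0, LF[1]=C('e')+0=4+0=4
L[2]='$': occ=0, LF[2]=C('$')+0=0+0=0
L[3]='d': occ=0, LF[3]=C('d')+0=2+0=2
L[4]='d': occ=1, LF[4]=C('d')+1=2+1=3

Answer: 1 4 0 2 3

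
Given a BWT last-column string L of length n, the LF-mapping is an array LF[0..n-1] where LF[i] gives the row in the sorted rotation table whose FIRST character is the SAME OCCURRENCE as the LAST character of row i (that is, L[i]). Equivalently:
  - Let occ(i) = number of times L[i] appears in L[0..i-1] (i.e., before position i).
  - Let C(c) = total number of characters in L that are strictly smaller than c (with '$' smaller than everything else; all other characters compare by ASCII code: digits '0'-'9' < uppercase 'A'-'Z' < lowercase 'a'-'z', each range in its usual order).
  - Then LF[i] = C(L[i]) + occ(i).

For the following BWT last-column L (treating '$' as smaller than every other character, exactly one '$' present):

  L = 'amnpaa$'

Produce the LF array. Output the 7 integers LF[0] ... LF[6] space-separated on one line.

Answer: 1 4 5 6 2 3 0

Derivation:
Char counts: '$':1, 'a':3, 'm':1, 'n':1, 'p':1
C (first-col start): C('$')=0, C('a')=1, C('m')=4, C('n')=5, C('p')=6
L[0]='a': occ=0, LF[0]=C('a')+0=1+0=1
L[1]='m': occ=0, LF[1]=C('m')+0=4+0=4
L[2]='n': occ=0, LF[2]=C('n')+0=5+0=5
L[3]='p': occ=0, LF[3]=C('p')+0=6+0=6
L[4]='a': occ=1, LF[4]=C('a')+1=1+1=2
L[5]='a': occ=2, LF[5]=C('a')+2=1+2=3
L[6]='$': occ=0, LF[6]=C('$')+0=0+0=0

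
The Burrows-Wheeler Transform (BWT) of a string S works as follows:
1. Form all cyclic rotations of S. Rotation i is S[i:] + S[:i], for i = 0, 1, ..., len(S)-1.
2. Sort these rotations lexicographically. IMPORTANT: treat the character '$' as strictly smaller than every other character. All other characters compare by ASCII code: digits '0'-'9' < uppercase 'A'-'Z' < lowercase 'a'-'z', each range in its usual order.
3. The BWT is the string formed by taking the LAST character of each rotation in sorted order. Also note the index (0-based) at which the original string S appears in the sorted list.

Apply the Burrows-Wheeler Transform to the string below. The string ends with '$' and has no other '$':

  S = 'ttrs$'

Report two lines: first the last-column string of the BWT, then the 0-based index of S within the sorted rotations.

All 5 rotations (rotation i = S[i:]+S[:i]):
  rot[0] = ttrs$
  rot[1] = trs$t
  rot[2] = rs$tt
  rot[3] = s$ttr
  rot[4] = $ttrs
Sorted (with $ < everything):
  sorted[0] = $ttrs  (last char: 's')
  sorted[1] = rs$tt  (last char: 't')
  sorted[2] = s$ttr  (last char: 'r')
  sorted[3] = trs$t  (last char: 't')
  sorted[4] = ttrs$  (last char: '$')
Last column: strt$
Original string S is at sorted index 4

Answer: strt$
4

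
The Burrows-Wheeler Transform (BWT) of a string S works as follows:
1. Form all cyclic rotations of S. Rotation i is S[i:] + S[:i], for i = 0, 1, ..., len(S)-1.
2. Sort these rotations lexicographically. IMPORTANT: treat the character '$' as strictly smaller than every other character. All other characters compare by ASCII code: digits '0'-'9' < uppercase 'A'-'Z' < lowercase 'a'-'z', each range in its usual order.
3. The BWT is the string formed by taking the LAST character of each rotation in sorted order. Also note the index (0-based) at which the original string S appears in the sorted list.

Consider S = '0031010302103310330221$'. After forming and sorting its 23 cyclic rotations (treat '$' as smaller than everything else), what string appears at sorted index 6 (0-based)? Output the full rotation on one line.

Answer: 031010302103310330221$0

Derivation:
All 23 rotations (rotation i = S[i:]+S[:i]):
  rot[0] = 0031010302103310330221$
  rot[1] = 031010302103310330221$0
  rot[2] = 31010302103310330221$00
  rot[3] = 1010302103310330221$003
  rot[4] = 010302103310330221$0031
  rot[5] = 10302103310330221$00310
  rot[6] = 0302103310330221$003101
  rot[7] = 302103310330221$0031010
  rot[8] = 02103310330221$00310103
  rot[9] = 2103310330221$003101030
  rot[10] = 103310330221$0031010302
  rot[11] = 03310330221$00310103021
  rot[12] = 3310330221$003101030210
  rot[13] = 310330221$0031010302103
  rot[14] = 10330221$00310103021033
  rot[15] = 0330221$003101030210331
  rot[16] = 330221$0031010302103310
  rot[17] = 30221$00310103021033103
  rot[18] = 0221$003101030210331033
  rot[19] = 221$0031010302103310330
  rot[20] = 21$00310103021033103302
  rot[21] = 1$003101030210331033022
  rot[22] = $0031010302103310330221
Sorted (with $ < everything):
  sorted[0] = $0031010302103310330221
  sorted[1] = 0031010302103310330221$
  sorted[2] = 010302103310330221$0031
  sorted[3] = 02103310330221$00310103
  sorted[4] = 0221$003101030210331033
  sorted[5] = 0302103310330221$003101
  sorted[6] = 031010302103310330221$0
  sorted[7] = 0330221$003101030210331
  sorted[8] = 03310330221$00310103021
  sorted[9] = 1$003101030210331033022
  sorted[10] = 1010302103310330221$003
  sorted[11] = 10302103310330221$00310
  sorted[12] = 10330221$00310103021033
  sorted[13] = 103310330221$0031010302
  sorted[14] = 21$00310103021033103302
  sorted[15] = 2103310330221$003101030
  sorted[16] = 221$0031010302103310330
  sorted[17] = 302103310330221$0031010
  sorted[18] = 30221$00310103021033103
  sorted[19] = 31010302103310330221$00
  sorted[20] = 310330221$0031010302103
  sorted[21] = 330221$0031010302103310
  sorted[22] = 3310330221$003101030210
sorted[6] = 031010302103310330221$0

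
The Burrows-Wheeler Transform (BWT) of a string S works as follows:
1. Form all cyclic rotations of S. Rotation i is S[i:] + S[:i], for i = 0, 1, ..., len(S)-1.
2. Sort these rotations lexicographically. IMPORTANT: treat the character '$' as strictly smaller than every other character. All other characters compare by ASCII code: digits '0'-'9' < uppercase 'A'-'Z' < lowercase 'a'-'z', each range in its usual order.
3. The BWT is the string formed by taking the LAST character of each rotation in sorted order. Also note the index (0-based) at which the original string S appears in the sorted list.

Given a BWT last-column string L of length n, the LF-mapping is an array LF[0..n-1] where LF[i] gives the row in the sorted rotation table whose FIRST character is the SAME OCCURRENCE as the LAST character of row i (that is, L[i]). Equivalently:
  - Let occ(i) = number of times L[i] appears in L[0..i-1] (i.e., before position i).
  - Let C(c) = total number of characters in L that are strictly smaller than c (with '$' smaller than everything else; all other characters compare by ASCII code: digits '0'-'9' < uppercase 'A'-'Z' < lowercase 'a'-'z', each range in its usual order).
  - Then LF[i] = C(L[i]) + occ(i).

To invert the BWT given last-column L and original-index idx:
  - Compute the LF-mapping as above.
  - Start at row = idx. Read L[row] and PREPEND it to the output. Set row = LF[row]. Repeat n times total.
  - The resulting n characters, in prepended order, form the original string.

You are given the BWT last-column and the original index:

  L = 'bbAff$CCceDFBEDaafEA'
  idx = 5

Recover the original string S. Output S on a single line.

LF mapping: 13 14 1 17 18 0 4 5 15 16 6 10 3 8 7 11 12 19 9 2
Walk LF starting at row 5, prepending L[row]:
  step 1: row=5, L[5]='$', prepend. Next row=LF[5]=0
  step 2: row=0, L[0]='b', prepend. Next row=LF[0]=13
  step 3: row=13, L[13]='E', prepend. Next row=LF[13]=8
  step 4: row=8, L[8]='c', prepend. Next row=LF[8]=15
  step 5: row=15, L[15]='a', prepend. Next row=LF[15]=11
  step 6: row=11, L[11]='F', prepend. Next row=LF[11]=10
  step 7: row=10, L[10]='D', prepend. Next row=LF[10]=6
  step 8: row=6, L[6]='C', prepend. Next row=LF[6]=4
  step 9: row=4, L[4]='f', prepend. Next row=LF[4]=18
  step 10: row=18, L[18]='E', prepend. Next row=LF[18]=9
  step 11: row=9, L[9]='e', prepend. Next row=LF[9]=16
  step 12: row=16, L[16]='a', prepend. Next row=LF[16]=12
  step 13: row=12, L[12]='B', prepend. Next row=LF[12]=3
  step 14: row=3, L[3]='f', prepend. Next row=LF[3]=17
  step 15: row=17, L[17]='f', prepend. Next row=LF[17]=19
  step 16: row=19, L[19]='A', prepend. Next row=LF[19]=2
  step 17: row=2, L[2]='A', prepend. Next row=LF[2]=1
  step 18: row=1, L[1]='b', prepend. Next row=LF[1]=14
  step 19: row=14, L[14]='D', prepend. Next row=LF[14]=7
  step 20: row=7, L[7]='C', prepend. Next row=LF[7]=5
Reversed output: CDbAAffBaeEfCDFacEb$

Answer: CDbAAffBaeEfCDFacEb$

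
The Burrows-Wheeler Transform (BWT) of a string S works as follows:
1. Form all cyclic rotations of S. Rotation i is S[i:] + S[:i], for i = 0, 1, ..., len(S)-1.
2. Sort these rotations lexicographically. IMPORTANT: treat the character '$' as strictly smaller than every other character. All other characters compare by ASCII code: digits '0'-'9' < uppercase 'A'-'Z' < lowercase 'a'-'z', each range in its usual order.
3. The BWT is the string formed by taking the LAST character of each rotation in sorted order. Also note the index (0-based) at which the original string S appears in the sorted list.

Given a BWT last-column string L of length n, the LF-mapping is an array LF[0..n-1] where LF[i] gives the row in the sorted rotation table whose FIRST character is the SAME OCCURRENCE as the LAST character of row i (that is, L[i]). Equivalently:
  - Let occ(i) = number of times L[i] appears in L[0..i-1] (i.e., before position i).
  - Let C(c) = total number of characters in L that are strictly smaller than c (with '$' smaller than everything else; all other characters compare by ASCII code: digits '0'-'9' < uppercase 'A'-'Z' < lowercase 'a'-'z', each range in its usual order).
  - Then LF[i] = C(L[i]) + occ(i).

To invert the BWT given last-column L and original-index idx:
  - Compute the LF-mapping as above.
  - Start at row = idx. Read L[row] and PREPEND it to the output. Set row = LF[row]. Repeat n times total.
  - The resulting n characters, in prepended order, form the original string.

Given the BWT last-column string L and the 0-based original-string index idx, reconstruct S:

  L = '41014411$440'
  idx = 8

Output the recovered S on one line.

Answer: 41100444114$

Derivation:
LF mapping: 7 3 1 4 8 9 5 6 0 10 11 2
Walk LF starting at row 8, prepending L[row]:
  step 1: row=8, L[8]='$', prepend. Next row=LF[8]=0
  step 2: row=0, L[0]='4', prepend. Next row=LF[0]=7
  step 3: row=7, L[7]='1', prepend. Next row=LF[7]=6
  step 4: row=6, L[6]='1', prepend. Next row=LF[6]=5
  step 5: row=5, L[5]='4', prepend. Next row=LF[5]=9
  step 6: row=9, L[9]='4', prepend. Next row=LF[9]=10
  step 7: row=10, L[10]='4', prepend. Next row=LF[10]=11
  step 8: row=11, L[11]='0', prepend. Next row=LF[11]=2
  step 9: row=2, L[2]='0', prepend. Next row=LF[2]=1
  step 10: row=1, L[1]='1', prepend. Next row=LF[1]=3
  step 11: row=3, L[3]='1', prepend. Next row=LF[3]=4
  step 12: row=4, L[4]='4', prepend. Next row=LF[4]=8
Reversed output: 41100444114$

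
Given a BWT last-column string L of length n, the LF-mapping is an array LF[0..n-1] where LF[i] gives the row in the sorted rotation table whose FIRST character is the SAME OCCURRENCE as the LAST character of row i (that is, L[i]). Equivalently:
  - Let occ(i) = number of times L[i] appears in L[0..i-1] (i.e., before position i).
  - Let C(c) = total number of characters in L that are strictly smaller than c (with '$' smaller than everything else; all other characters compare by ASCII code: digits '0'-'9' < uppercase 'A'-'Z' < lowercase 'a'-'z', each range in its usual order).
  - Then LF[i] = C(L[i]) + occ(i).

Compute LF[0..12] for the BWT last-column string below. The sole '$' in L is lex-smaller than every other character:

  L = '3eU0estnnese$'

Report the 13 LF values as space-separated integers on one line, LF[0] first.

Answer: 2 4 3 1 5 10 12 8 9 6 11 7 0

Derivation:
Char counts: '$':1, '0':1, '3':1, 'U':1, 'e':4, 'n':2, 's':2, 't':1
C (first-col start): C('$')=0, C('0')=1, C('3')=2, C('U')=3, C('e')=4, C('n')=8, C('s')=10, C('t')=12
L[0]='3': occ=0, LF[0]=C('3')+0=2+0=2
L[1]='e': occ=0, LF[1]=C('e')+0=4+0=4
L[2]='U': occ=0, LF[2]=C('U')+0=3+0=3
L[3]='0': occ=0, LF[3]=C('0')+0=1+0=1
L[4]='e': occ=1, LF[4]=C('e')+1=4+1=5
L[5]='s': occ=0, LF[5]=C('s')+0=10+0=10
L[6]='t': occ=0, LF[6]=C('t')+0=12+0=12
L[7]='n': occ=0, LF[7]=C('n')+0=8+0=8
L[8]='n': occ=1, LF[8]=C('n')+1=8+1=9
L[9]='e': occ=2, LF[9]=C('e')+2=4+2=6
L[10]='s': occ=1, LF[10]=C('s')+1=10+1=11
L[11]='e': occ=3, LF[11]=C('e')+3=4+3=7
L[12]='$': occ=0, LF[12]=C('$')+0=0+0=0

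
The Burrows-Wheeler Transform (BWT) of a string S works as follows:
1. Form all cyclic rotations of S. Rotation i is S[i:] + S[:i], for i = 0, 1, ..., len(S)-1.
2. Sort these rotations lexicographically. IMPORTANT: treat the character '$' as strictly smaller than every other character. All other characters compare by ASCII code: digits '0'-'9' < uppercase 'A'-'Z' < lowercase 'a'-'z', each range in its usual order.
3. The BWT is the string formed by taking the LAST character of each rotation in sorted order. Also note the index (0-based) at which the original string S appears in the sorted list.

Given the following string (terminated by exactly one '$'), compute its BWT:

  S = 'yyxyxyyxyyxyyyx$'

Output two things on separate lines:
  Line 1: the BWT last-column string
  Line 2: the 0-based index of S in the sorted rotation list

All 16 rotations (rotation i = S[i:]+S[:i]):
  rot[0] = yyxyxyyxyyxyyyx$
  rot[1] = yxyxyyxyyxyyyx$y
  rot[2] = xyxyyxyyxyyyx$yy
  rot[3] = yxyyxyyxyyyx$yyx
  rot[4] = xyyxyyxyyyx$yyxy
  rot[5] = yyxyyxyyyx$yyxyx
  rot[6] = yxyyxyyyx$yyxyxy
  rot[7] = xyyxyyyx$yyxyxyy
  rot[8] = yyxyyyx$yyxyxyyx
  rot[9] = yxyyyx$yyxyxyyxy
  rot[10] = xyyyx$yyxyxyyxyy
  rot[11] = yyyx$yyxyxyyxyyx
  rot[12] = yyx$yyxyxyyxyyxy
  rot[13] = yx$yyxyxyyxyyxyy
  rot[14] = x$yyxyxyyxyyxyyy
  rot[15] = $yyxyxyyxyyxyyyx
Sorted (with $ < everything):
  sorted[0] = $yyxyxyyxyyxyyyx  (last char: 'x')
  sorted[1] = x$yyxyxyyxyyxyyy  (last char: 'y')
  sorted[2] = xyxyyxyyxyyyx$yy  (last char: 'y')
  sorted[3] = xyyxyyxyyyx$yyxy  (last char: 'y')
  sorted[4] = xyyxyyyx$yyxyxyy  (last char: 'y')
  sorted[5] = xyyyx$yyxyxyyxyy  (last char: 'y')
  sorted[6] = yx$yyxyxyyxyyxyy  (last char: 'y')
  sorted[7] = yxyxyyxyyxyyyx$y  (last char: 'y')
  sorted[8] = yxyyxyyxyyyx$yyx  (last char: 'x')
  sorted[9] = yxyyxyyyx$yyxyxy  (last char: 'y')
  sorted[10] = yxyyyx$yyxyxyyxy  (last char: 'y')
  sorted[11] = yyx$yyxyxyyxyyxy  (last char: 'y')
  sorted[12] = yyxyxyyxyyxyyyx$  (last char: '$')
  sorted[13] = yyxyyxyyyx$yyxyx  (last char: 'x')
  sorted[14] = yyxyyyx$yyxyxyyx  (last char: 'x')
  sorted[15] = yyyx$yyxyxyyxyyx  (last char: 'x')
Last column: xyyyyyyyxyyy$xxx
Original string S is at sorted index 12

Answer: xyyyyyyyxyyy$xxx
12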